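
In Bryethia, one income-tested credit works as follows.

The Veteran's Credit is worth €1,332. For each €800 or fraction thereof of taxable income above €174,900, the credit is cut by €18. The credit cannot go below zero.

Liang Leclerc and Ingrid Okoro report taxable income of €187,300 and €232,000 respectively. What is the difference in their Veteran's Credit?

€1,008

Liang (€187,300): Veteran's Credit: income exceeds €174,900 by €12,400, which is 16 full-or-partial €800 increments; reduction = 16 × €18 = €288, leaving €1,044.
Ingrid (€232,000): Veteran's Credit: income exceeds €174,900 by €57,100, which is 72 full-or-partial €800 increments; reduction = 72 × €18 = €1,296, leaving €36.
Difference: |€1,044 − €36| = €1,008.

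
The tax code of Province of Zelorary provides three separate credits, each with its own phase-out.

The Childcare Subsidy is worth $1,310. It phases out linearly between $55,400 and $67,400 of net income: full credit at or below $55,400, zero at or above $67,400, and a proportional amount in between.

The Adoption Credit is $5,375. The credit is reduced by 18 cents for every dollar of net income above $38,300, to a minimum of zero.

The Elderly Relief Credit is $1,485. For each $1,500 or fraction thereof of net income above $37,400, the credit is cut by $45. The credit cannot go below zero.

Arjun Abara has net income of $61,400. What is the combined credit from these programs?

$2,637

Childcare Subsidy: $61,400 is $6,000 into a $12,000 phase-out range, leaving 6,000/12,000 of the credit: $1,310 × 6,000/12,000 = $655.
Adoption Credit: 18% of the $23,100 excess over $38,300 is $4,158; credit = $5,375 − $4,158 = $1,217.
Elderly Relief Credit: income exceeds $37,400 by $24,000, which is 16 full-or-partial $1,500 increments; reduction = 16 × $45 = $720, leaving $765.
Total: $655 + $1,217 + $765 = $2,637.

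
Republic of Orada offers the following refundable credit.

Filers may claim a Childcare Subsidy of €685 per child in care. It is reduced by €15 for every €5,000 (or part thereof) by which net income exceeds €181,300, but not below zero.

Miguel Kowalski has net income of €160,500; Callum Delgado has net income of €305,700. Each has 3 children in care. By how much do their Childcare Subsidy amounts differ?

€375

Miguel (€160,500): Childcare Subsidy: base = 3 × €685 = €2,055. €160,500 is at or below the €181,300 threshold, so the full €2,055 applies.
Callum (€305,700): Childcare Subsidy: base = 3 × €685 = €2,055. income exceeds €181,300 by €124,400, which is 25 full-or-partial €5,000 increments; reduction = 25 × €15 = €375, leaving €1,680.
Difference: |€2,055 − €1,680| = €375.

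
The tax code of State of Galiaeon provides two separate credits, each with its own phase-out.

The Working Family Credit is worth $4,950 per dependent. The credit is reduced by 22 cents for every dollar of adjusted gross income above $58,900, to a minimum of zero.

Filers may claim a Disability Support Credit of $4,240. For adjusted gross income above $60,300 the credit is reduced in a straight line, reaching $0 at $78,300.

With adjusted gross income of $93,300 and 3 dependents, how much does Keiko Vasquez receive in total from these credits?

Working Family Credit: base = 3 × $4,950 = $14,850. 22% of the $34,400 excess over $58,900 is $7,568; credit = $14,850 − $7,568 = $7,282.
Disability Support Credit: $93,300 is at or above $78,300, so the credit is $0.
Total: $7,282 + $0 = $7,282.

$7,282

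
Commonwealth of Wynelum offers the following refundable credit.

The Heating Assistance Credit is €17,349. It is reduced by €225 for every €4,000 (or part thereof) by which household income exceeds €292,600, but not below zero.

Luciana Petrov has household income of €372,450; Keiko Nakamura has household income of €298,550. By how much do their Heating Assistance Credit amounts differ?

€4,050

Luciana (€372,450): Heating Assistance Credit: income exceeds €292,600 by €79,850, which is 20 full-or-partial €4,000 increments; reduction = 20 × €225 = €4,500, leaving €12,849.
Keiko (€298,550): Heating Assistance Credit: income exceeds €292,600 by €5,950, which is 2 full-or-partial €4,000 increments; reduction = 2 × €225 = €450, leaving €16,899.
Difference: |€12,849 − €16,899| = €4,050.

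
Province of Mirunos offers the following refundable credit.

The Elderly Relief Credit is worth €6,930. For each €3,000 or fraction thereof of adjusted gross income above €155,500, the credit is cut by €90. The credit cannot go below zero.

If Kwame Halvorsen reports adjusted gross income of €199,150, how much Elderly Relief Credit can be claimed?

Elderly Relief Credit: income exceeds €155,500 by €43,650, which is 15 full-or-partial €3,000 increments; reduction = 15 × €90 = €1,350, leaving €5,580.

€5,580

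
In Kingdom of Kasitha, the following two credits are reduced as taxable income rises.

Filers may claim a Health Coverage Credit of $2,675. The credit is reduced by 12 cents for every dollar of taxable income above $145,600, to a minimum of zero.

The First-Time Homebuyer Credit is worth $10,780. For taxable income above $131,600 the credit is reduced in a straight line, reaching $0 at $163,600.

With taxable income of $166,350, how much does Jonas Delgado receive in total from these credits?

Health Coverage Credit: 12% of the $20,750 excess over $145,600 is $2,490; credit = $2,675 − $2,490 = $185.
First-Time Homebuyer Credit: $166,350 is at or above $163,600, so the credit is $0.
Total: $185 + $0 = $185.

$185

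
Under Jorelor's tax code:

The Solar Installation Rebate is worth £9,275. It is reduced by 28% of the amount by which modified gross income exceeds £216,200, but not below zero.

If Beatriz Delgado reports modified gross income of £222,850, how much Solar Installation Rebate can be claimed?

£7,413

Solar Installation Rebate: 28% of the £6,650 excess over £216,200 is £1,862; credit = £9,275 − £1,862 = £7,413.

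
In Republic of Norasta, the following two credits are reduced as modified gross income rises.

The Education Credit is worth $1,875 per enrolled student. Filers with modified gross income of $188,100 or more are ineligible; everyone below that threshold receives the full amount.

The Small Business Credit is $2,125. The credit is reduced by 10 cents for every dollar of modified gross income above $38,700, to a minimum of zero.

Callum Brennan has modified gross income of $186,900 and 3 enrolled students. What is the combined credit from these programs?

Education Credit: base = 3 × $1,875 = $5,625. $186,900 is below the $188,100 cutoff, so the full $5,625 applies.
Small Business Credit: 10% of the $148,200 excess over $38,700 is $14,820 ≥ base, so the credit is $0.
Total: $5,625 + $0 = $5,625.

$5,625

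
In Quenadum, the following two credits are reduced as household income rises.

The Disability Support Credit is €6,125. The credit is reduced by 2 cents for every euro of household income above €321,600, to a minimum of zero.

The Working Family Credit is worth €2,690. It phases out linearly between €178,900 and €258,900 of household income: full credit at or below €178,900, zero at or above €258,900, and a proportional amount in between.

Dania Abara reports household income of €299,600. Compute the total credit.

Disability Support Credit: €299,600 is at or below the €321,600 threshold, so the full €6,125 applies.
Working Family Credit: €299,600 is at or above €258,900, so the credit is €0.
Total: €6,125 + €0 = €6,125.

€6,125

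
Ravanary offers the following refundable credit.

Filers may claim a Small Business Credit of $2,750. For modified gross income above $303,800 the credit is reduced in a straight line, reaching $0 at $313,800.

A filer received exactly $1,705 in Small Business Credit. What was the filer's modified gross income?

$1,705 is 1,705/2,750 of the full $2,750, so 1,045/2,750 of the $10,000 range has been used: income = $303,800 + $10,000 × 1,045/2,750 = $307,600.

$307,600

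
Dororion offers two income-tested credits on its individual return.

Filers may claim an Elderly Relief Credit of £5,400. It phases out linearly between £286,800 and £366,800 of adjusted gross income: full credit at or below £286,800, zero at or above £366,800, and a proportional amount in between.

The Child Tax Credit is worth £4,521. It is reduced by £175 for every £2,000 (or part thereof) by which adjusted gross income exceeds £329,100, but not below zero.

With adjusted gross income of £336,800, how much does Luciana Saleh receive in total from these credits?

£5,846

Elderly Relief Credit: £336,800 is £50,000 into a £80,000 phase-out range, leaving 30,000/80,000 of the credit: £5,400 × 30,000/80,000 = £2,025.
Child Tax Credit: income exceeds £329,100 by £7,700, which is 4 full-or-partial £2,000 increments; reduction = 4 × £175 = £700, leaving £3,821.
Total: £2,025 + £3,821 = £5,846.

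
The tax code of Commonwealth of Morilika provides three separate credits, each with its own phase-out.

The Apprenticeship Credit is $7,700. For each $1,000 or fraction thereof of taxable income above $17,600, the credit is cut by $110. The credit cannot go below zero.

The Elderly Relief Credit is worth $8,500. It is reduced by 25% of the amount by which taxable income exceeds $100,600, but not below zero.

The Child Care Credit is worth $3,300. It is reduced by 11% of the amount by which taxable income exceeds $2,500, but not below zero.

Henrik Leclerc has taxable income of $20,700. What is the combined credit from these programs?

$17,058

Apprenticeship Credit: income exceeds $17,600 by $3,100, which is 4 full-or-partial $1,000 increments; reduction = 4 × $110 = $440, leaving $7,260.
Elderly Relief Credit: $20,700 is at or below the $100,600 threshold, so the full $8,500 applies.
Child Care Credit: 11% of the $18,200 excess over $2,500 is $2,002; credit = $3,300 − $2,002 = $1,298.
Total: $7,260 + $8,500 + $1,298 = $17,058.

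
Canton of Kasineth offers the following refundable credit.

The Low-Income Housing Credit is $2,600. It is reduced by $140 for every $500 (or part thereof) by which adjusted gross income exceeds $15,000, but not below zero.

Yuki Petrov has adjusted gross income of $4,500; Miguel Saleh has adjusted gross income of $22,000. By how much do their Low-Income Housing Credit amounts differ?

Yuki ($4,500): Low-Income Housing Credit: $4,500 is at or below the $15,000 threshold, so the full $2,600 applies.
Miguel ($22,000): Low-Income Housing Credit: income exceeds $15,000 by $7,000, which is 14 full-or-partial $500 increments; reduction = 14 × $140 = $1,960, leaving $640.
Difference: |$2,600 − $640| = $1,960.

$1,960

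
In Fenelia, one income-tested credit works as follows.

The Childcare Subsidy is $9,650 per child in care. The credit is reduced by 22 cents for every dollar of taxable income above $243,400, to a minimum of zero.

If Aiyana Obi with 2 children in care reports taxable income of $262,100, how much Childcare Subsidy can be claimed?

Childcare Subsidy: base = 2 × $9,650 = $19,300. 22% of the $18,700 excess over $243,400 is $4,114; credit = $19,300 − $4,114 = $15,186.

$15,186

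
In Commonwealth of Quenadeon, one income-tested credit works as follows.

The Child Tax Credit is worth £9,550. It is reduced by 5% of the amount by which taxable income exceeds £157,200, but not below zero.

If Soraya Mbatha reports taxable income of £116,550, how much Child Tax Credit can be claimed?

£9,550

Child Tax Credit: £116,550 is at or below the £157,200 threshold, so the full £9,550 applies.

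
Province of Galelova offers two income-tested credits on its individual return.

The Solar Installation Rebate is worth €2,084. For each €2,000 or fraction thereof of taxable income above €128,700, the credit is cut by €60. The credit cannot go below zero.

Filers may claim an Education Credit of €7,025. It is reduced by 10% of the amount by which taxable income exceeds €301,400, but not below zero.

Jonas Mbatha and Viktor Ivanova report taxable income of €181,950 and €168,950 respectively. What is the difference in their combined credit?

Jonas (€181,950): Solar Installation Rebate: income exceeds €128,700 by €53,250, which is 27 full-or-partial €2,000 increments; reduction = 27 × €60 = €1,620, leaving €464. Education Credit: €181,950 is at or below the €301,400 threshold, so the full €7,025 applies. total €464 + €7,025 = €7,489
Viktor (€168,950): Solar Installation Rebate: income exceeds €128,700 by €40,250, which is 21 full-or-partial €2,000 increments; reduction = 21 × €60 = €1,260, leaving €824. Education Credit: €168,950 is at or below the €301,400 threshold, so the full €7,025 applies. total €824 + €7,025 = €7,849
Difference: |€7,489 − €7,849| = €360.

€360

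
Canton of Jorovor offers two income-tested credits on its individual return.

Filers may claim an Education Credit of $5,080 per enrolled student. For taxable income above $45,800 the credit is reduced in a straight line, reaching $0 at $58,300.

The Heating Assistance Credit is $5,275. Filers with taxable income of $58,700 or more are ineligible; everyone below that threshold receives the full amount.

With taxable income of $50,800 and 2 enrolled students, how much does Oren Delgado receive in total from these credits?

Education Credit: base = 2 × $5,080 = $10,160. $50,800 is $5,000 into a $12,500 phase-out range, leaving 7,500/12,500 of the credit: $10,160 × 7,500/12,500 = $6,096.
Heating Assistance Credit: $50,800 is below the $58,700 cutoff, so the full $5,275 applies.
Total: $6,096 + $5,275 = $11,371.

$11,371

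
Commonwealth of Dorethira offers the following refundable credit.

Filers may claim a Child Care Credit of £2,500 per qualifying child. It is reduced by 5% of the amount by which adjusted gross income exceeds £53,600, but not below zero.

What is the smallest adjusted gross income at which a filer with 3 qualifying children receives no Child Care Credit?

Full credit = 3 × £2,500 = £7,500.
The credit falls by 5% of each pound above £53,600, so it reaches zero when the excess is £7,500 / 5% = £150,000: income = £53,600 + £150,000 = £203,600.

£203,600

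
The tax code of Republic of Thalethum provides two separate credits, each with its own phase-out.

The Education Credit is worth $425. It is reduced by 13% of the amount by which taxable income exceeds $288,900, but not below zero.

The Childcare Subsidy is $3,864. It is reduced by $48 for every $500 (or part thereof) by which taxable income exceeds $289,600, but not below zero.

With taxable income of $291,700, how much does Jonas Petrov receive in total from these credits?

Education Credit: 13% of the $2,800 excess over $288,900 is $364; credit = $425 − $364 = $61.
Childcare Subsidy: income exceeds $289,600 by $2,100, which is 5 full-or-partial $500 increments; reduction = 5 × $48 = $240, leaving $3,624.
Total: $61 + $3,624 = $3,685.

$3,685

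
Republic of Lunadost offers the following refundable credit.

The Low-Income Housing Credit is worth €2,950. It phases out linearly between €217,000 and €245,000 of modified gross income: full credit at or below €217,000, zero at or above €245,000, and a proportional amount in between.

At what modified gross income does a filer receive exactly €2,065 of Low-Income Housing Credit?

€2,065 is 2,065/2,950 of the full €2,950, so 885/2,950 of the €28,000 range has been used: income = €217,000 + €28,000 × 885/2,950 = €225,400.

€225,400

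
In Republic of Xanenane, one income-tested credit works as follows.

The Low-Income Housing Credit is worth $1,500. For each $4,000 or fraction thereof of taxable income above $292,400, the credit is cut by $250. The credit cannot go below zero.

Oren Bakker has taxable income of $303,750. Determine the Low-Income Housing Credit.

$750

Low-Income Housing Credit: income exceeds $292,400 by $11,350, which is 3 full-or-partial $4,000 increments; reduction = 3 × $250 = $750, leaving $750.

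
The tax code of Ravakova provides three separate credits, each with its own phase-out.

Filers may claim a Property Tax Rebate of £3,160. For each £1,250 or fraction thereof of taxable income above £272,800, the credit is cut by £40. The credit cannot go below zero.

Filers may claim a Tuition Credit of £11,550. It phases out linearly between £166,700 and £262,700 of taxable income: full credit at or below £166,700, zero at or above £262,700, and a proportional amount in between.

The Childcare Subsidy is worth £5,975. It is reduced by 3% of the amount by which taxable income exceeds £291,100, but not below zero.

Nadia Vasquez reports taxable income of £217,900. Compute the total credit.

Property Tax Rebate: £217,900 is at or below the £272,800 threshold, so the full £3,160 applies.
Tuition Credit: £217,900 is £51,200 into a £96,000 phase-out range, leaving 44,800/96,000 of the credit: £11,550 × 44,800/96,000 = £5,390.
Childcare Subsidy: £217,900 is at or below the £291,100 threshold, so the full £5,975 applies.
Total: £3,160 + £5,390 + £5,975 = £14,525.

£14,525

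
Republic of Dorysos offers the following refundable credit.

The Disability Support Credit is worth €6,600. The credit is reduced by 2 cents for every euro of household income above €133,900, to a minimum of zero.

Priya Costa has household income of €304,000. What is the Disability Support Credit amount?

Disability Support Credit: 2% of the €170,100 excess over €133,900 is €3,402; credit = €6,600 − €3,402 = €3,198.

€3,198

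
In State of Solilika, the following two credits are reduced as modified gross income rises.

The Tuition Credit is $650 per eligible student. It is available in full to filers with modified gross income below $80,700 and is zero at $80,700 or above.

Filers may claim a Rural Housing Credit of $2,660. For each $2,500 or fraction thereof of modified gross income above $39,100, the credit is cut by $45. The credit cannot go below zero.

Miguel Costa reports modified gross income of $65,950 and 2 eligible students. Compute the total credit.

$3,465

Tuition Credit: base = 2 × $650 = $1,300. $65,950 is below the $80,700 cutoff, so the full $1,300 applies.
Rural Housing Credit: income exceeds $39,100 by $26,850, which is 11 full-or-partial $2,500 increments; reduction = 11 × $45 = $495, leaving $2,165.
Total: $1,300 + $2,165 = $3,465.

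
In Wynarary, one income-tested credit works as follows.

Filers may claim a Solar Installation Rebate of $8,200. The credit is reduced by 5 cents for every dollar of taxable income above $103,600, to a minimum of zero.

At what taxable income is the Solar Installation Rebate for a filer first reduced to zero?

The credit falls by 5% of each dollar above $103,600, so it reaches zero when the excess is $8,200 / 5% = $164,000: income = $103,600 + $164,000 = $267,600.

$267,600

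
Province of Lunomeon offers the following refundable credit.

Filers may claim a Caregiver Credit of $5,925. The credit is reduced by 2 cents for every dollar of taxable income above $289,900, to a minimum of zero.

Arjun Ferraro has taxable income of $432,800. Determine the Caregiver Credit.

$3,067

Caregiver Credit: 2% of the $142,900 excess over $289,900 is $2,858; credit = $5,925 − $2,858 = $3,067.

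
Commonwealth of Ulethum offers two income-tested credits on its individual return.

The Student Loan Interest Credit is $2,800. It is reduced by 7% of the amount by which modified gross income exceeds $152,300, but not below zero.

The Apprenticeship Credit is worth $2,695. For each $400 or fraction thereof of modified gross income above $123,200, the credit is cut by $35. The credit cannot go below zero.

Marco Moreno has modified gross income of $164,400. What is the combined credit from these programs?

$1,953

Student Loan Interest Credit: 7% of the $12,100 excess over $152,300 is $847; credit = $2,800 − $847 = $1,953.
Apprenticeship Credit: income exceeds $123,200 by $41,200 → 103 increments × $35 = $3,605 ≥ base, so the credit is $0.
Total: $1,953 + $0 = $1,953.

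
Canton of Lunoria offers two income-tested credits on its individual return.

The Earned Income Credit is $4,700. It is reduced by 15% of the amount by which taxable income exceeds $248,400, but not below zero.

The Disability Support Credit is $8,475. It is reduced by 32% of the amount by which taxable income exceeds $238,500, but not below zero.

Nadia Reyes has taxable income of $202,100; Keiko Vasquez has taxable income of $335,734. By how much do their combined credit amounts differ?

$13,175

Nadia ($202,100): Earned Income Credit: $202,100 is at or below the $248,400 threshold, so the full $4,700 applies. Disability Support Credit: $202,100 is at or below the $238,500 threshold, so the full $8,475 applies. total $4,700 + $8,475 = $13,175
Keiko ($335,734): Earned Income Credit: 15% of the $87,334 excess over $248,400 is $13,100.10 ≥ base, so the credit is $0. Disability Support Credit: 32% of the $97,234 excess over $238,500 is $31,114.88 ≥ base, so the credit is $0. total $0 + $0 = $0
Difference: |$13,175 − $0| = $13,175.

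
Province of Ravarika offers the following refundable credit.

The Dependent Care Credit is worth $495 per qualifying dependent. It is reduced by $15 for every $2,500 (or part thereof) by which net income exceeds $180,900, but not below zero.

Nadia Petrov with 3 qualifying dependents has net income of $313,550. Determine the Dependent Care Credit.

Dependent Care Credit: base = 3 × $495 = $1,485. income exceeds $180,900 by $132,650, which is 54 full-or-partial $2,500 increments; reduction = 54 × $15 = $810, leaving $675.

$675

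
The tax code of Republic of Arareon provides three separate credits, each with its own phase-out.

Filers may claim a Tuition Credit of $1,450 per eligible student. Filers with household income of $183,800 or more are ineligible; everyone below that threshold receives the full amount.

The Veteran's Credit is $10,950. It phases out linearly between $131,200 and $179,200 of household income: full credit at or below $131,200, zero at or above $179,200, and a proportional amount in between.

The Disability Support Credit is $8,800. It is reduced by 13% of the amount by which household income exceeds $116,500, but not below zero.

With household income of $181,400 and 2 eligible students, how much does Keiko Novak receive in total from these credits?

Tuition Credit: base = 2 × $1,450 = $2,900. $181,400 is below the $183,800 cutoff, so the full $2,900 applies.
Veteran's Credit: $181,400 is at or above $179,200, so the credit is $0.
Disability Support Credit: 13% of the $64,900 excess over $116,500 is $8,437; credit = $8,800 − $8,437 = $363.
Total: $2,900 + $0 + $363 = $3,263.

$3,263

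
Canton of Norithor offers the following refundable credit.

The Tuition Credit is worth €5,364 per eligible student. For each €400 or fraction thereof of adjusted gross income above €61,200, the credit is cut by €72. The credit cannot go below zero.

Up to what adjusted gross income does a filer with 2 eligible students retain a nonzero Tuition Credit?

Full credit = 2 × €5,364 = €10,728.
After 148 increments the reduction is 148 × €72 = €10,656, leaving €72; one more increment wipes it out. Increment 148 ends at excess 148 × €400 = €59,200, so the highest qualifying income is €61,200 + €59,200 = €120,400.

€120,400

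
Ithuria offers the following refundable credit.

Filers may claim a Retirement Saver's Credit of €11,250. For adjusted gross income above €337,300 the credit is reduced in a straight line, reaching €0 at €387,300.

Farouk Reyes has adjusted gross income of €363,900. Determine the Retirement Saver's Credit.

Retirement Saver's Credit: €363,900 is €26,600 into a €50,000 phase-out range, leaving 23,400/50,000 of the credit: €11,250 × 23,400/50,000 = €5,265.

€5,265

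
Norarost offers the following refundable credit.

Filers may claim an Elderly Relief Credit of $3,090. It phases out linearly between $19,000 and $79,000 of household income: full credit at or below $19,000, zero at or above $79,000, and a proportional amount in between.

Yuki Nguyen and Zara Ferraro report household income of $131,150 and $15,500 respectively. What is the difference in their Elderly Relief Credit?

Yuki ($131,150): Elderly Relief Credit: $131,150 is at or above $79,000, so the credit is $0.
Zara ($15,500): Elderly Relief Credit: $15,500 is at or below the $19,000 threshold, so the full $3,090 applies.
Difference: |$0 − $3,090| = $3,090.

$3,090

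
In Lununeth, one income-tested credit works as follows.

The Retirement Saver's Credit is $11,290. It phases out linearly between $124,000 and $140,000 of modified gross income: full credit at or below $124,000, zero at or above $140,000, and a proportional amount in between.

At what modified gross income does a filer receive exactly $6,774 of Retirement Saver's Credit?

$6,774 is 6,774/11,290 of the full $11,290, so 4,516/11,290 of the $16,000 range has been used: income = $124,000 + $16,000 × 4,516/11,290 = $130,400.

$130,400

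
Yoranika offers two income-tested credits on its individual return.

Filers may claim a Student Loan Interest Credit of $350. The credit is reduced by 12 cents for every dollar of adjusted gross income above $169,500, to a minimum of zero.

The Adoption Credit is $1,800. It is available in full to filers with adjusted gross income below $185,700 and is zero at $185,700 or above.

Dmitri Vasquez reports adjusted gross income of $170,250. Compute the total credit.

Student Loan Interest Credit: 12% of the $750 excess over $169,500 is $90; credit = $350 − $90 = $260.
Adoption Credit: $170,250 is below the $185,700 cutoff, so the full $1,800 applies.
Total: $260 + $1,800 = $2,060.

$2,060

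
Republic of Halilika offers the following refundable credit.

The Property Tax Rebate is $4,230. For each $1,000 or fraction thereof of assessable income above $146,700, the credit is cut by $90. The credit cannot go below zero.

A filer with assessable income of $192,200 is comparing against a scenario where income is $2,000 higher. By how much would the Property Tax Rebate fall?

$90

At $192,200 — income exceeds $146,700 by $45,500, which is 46 full-or-partial $1,000 increments; reduction = 46 × $90 = $4,140, leaving $90.
At $194,200 — income exceeds $146,700 by $47,500 → 48 increments × $90 = $4,320 ≥ base, so the credit is $0.
Lost: $90 − $0 = $90.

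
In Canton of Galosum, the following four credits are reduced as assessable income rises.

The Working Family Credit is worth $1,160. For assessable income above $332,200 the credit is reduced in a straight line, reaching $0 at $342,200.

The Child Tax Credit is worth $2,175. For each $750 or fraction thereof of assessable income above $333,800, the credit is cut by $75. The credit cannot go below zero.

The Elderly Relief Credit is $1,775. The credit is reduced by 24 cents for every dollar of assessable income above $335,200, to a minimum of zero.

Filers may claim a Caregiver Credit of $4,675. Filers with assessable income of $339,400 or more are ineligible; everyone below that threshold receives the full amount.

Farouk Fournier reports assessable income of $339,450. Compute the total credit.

Working Family Credit: $339,450 is $7,250 into a $10,000 phase-out range, leaving 2,750/10,000 of the credit: $1,160 × 2,750/10,000 = $319.
Child Tax Credit: income exceeds $333,800 by $5,650, which is 8 full-or-partial $750 increments; reduction = 8 × $75 = $600, leaving $1,575.
Elderly Relief Credit: 24% of the $4,250 excess over $335,200 is $1,020; credit = $1,775 − $1,020 = $755.
Caregiver Credit: $339,450 meets or exceeds the $339,400 cutoff, so the credit is $0.
Total: $319 + $1,575 + $755 + $0 = $2,649.

$2,649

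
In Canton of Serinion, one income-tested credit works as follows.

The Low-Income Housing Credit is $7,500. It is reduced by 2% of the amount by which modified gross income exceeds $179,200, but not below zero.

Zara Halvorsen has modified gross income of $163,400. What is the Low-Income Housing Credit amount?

$7,500

Low-Income Housing Credit: $163,400 is at or below the $179,200 threshold, so the full $7,500 applies.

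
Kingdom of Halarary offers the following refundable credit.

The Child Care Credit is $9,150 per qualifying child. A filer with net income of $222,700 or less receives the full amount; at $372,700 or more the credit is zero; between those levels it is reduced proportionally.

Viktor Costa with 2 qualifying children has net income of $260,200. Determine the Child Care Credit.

$13,725

Child Care Credit: base = 2 × $9,150 = $18,300. $260,200 is $37,500 into a $150,000 phase-out range, leaving 112,500/150,000 of the credit: $18,300 × 112,500/150,000 = $13,725.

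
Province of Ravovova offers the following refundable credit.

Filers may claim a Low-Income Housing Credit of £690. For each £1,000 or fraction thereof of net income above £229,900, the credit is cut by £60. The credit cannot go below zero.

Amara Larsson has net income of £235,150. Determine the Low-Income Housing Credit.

£330

Low-Income Housing Credit: income exceeds £229,900 by £5,250, which is 6 full-or-partial £1,000 increments; reduction = 6 × £60 = £360, leaving £330.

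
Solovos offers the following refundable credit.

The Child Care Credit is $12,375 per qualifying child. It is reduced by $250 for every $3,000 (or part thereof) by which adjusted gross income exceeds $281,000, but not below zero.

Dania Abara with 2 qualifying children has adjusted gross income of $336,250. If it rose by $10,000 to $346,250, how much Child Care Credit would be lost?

At $336,250 — base = 2 × $12,375 = $24,750. income exceeds $281,000 by $55,250, which is 19 full-or-partial $3,000 increments; reduction = 19 × $250 = $4,750, leaving $20,000.
At $346,250 — base = 2 × $12,375 = $24,750. income exceeds $281,000 by $65,250, which is 22 full-or-partial $3,000 increments; reduction = 22 × $250 = $5,500, leaving $19,250.
Lost: $20,000 − $19,250 = $750.

$750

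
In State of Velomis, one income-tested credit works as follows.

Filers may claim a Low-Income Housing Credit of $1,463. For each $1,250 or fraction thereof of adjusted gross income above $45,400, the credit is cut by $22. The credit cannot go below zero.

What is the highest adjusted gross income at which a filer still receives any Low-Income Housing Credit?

After 66 increments the reduction is 66 × $22 = $1,452, leaving $11; one more increment wipes it out. Increment 66 ends at excess 66 × $1,250 = $82,500, so the highest qualifying income is $45,400 + $82,500 = $127,900.

$127,900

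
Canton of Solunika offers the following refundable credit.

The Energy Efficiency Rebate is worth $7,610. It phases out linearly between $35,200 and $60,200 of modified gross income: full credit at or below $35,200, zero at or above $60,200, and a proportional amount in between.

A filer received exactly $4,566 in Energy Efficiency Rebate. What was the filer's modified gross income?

$45,200

$4,566 is 4,566/7,610 of the full $7,610, so 3,044/7,610 of the $25,000 range has been used: income = $35,200 + $25,000 × 3,044/7,610 = $45,200.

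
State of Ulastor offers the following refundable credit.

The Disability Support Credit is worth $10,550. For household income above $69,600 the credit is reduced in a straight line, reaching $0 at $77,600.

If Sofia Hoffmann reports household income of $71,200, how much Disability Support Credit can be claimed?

$8,440

Disability Support Credit: $71,200 is $1,600 into a $8,000 phase-out range, leaving 6,400/8,000 of the credit: $10,550 × 6,400/8,000 = $8,440.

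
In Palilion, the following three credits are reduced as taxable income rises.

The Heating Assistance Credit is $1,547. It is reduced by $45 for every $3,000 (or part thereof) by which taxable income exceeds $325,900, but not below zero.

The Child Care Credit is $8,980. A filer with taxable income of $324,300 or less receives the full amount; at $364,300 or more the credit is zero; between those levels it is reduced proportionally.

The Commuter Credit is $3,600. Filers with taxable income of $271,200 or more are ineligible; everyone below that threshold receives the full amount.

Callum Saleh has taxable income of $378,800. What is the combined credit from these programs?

$737

Heating Assistance Credit: income exceeds $325,900 by $52,900, which is 18 full-or-partial $3,000 increments; reduction = 18 × $45 = $810, leaving $737.
Child Care Credit: $378,800 is at or above $364,300, so the credit is $0.
Commuter Credit: $378,800 meets or exceeds the $271,200 cutoff, so the credit is $0.
Total: $737 + $0 + $0 = $737.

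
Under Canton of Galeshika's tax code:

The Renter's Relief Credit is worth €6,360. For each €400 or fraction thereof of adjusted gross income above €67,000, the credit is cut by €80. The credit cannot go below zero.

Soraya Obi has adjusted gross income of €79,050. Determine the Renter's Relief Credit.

Renter's Relief Credit: income exceeds €67,000 by €12,050, which is 31 full-or-partial €400 increments; reduction = 31 × €80 = €2,480, leaving €3,880.

€3,880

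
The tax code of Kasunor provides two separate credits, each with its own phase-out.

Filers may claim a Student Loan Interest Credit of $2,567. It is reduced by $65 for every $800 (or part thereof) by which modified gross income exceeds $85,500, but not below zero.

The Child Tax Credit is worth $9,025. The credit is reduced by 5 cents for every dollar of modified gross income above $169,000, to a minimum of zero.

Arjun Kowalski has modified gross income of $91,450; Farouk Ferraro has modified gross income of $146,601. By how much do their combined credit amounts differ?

$2,047

Arjun ($91,450): Student Loan Interest Credit: income exceeds $85,500 by $5,950, which is 8 full-or-partial $800 increments; reduction = 8 × $65 = $520, leaving $2,047. Child Tax Credit: $91,450 is at or below the $169,000 threshold, so the full $9,025 applies. total $2,047 + $9,025 = $11,072
Farouk ($146,601): Student Loan Interest Credit: income exceeds $85,500 by $61,101 → 77 increments × $65 = $5,005 ≥ base, so the credit is $0. Child Tax Credit: $146,601 is at or below the $169,000 threshold, so the full $9,025 applies. total $0 + $9,025 = $9,025
Difference: |$11,072 − $9,025| = $2,047.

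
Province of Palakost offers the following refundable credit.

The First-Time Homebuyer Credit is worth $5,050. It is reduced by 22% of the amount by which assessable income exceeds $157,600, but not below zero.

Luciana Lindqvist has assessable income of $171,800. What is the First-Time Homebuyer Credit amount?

First-Time Homebuyer Credit: 22% of the $14,200 excess over $157,600 is $3,124; credit = $5,050 − $3,124 = $1,926.

$1,926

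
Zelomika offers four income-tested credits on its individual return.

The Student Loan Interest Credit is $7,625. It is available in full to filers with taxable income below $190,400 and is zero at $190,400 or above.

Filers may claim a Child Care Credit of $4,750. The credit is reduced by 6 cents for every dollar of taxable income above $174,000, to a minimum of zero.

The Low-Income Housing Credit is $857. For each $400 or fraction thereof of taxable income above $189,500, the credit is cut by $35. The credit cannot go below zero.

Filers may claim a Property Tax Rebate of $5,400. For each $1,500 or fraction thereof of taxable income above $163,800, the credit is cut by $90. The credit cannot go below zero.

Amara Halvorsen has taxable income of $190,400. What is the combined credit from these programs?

Student Loan Interest Credit: $190,400 meets or exceeds the $190,400 cutoff, so the credit is $0.
Child Care Credit: 6% of the $16,400 excess over $174,000 is $984; credit = $4,750 − $984 = $3,766.
Low-Income Housing Credit: income exceeds $189,500 by $900, which is 3 full-or-partial $400 increments; reduction = 3 × $35 = $105, leaving $752.
Property Tax Rebate: income exceeds $163,800 by $26,600, which is 18 full-or-partial $1,500 increments; reduction = 18 × $90 = $1,620, leaving $3,780.
Total: $0 + $3,766 + $752 + $3,780 = $8,298.

$8,298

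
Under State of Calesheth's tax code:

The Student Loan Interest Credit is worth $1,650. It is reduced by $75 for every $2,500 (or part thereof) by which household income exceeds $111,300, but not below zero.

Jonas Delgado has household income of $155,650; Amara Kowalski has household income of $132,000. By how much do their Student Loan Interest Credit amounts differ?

Jonas ($155,650): Student Loan Interest Credit: income exceeds $111,300 by $44,350, which is 18 full-or-partial $2,500 increments; reduction = 18 × $75 = $1,350, leaving $300.
Amara ($132,000): Student Loan Interest Credit: income exceeds $111,300 by $20,700, which is 9 full-or-partial $2,500 increments; reduction = 9 × $75 = $675, leaving $975.
Difference: |$300 − $975| = $675.

$675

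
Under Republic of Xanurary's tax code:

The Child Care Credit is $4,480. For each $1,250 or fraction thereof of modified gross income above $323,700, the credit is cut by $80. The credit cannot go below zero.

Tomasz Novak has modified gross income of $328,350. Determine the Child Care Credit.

Child Care Credit: income exceeds $323,700 by $4,650, which is 4 full-or-partial $1,250 increments; reduction = 4 × $80 = $320, leaving $4,160.

$4,160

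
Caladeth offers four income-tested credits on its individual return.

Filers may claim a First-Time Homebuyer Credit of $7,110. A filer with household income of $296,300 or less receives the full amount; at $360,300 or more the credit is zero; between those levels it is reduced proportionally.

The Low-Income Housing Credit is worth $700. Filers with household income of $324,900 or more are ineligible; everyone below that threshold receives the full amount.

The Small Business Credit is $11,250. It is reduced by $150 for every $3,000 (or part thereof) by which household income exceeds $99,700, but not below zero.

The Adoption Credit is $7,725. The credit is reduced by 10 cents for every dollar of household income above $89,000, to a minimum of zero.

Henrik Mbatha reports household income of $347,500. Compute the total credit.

First-Time Homebuyer Credit: $347,500 is $51,200 into a $64,000 phase-out range, leaving 12,800/64,000 of the credit: $7,110 × 12,800/64,000 = $1,422.
Low-Income Housing Credit: $347,500 meets or exceeds the $324,900 cutoff, so the credit is $0.
Small Business Credit: income exceeds $99,700 by $247,800 → 83 increments × $150 = $12,450 ≥ base, so the credit is $0.
Adoption Credit: 10% of the $258,500 excess over $89,000 is $25,850 ≥ base, so the credit is $0.
Total: $1,422 + $0 + $0 + $0 = $1,422.

$1,422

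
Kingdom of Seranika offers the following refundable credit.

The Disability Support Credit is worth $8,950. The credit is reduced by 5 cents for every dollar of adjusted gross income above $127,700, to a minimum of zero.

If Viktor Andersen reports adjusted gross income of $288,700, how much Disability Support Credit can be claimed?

Disability Support Credit: 5% of the $161,000 excess over $127,700 is $8,050; credit = $8,950 − $8,050 = $900.

$900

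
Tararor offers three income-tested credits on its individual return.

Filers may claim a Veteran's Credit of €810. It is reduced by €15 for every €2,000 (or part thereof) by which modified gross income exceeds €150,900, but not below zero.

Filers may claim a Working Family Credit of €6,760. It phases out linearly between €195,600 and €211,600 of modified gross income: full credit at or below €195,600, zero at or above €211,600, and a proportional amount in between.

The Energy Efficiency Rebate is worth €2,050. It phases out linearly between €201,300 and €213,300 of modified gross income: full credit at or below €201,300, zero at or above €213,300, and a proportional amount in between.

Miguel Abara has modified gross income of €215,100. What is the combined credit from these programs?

Veteran's Credit: income exceeds €150,900 by €64,200, which is 33 full-or-partial €2,000 increments; reduction = 33 × €15 = €495, leaving €315.
Working Family Credit: €215,100 is at or above €211,600, so the credit is €0.
Energy Efficiency Rebate: €215,100 is at or above €213,300, so the credit is €0.
Total: €315 + €0 + €0 = €315.

€315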